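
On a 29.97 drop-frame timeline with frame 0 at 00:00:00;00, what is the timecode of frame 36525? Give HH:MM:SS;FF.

Ten DF minutes hold 17982 frames, so frame 36525 lies in block 2 (frames 35964–53945) with 561 frames into that block.
The block's first minute is 1800 frames and the rest 1798 each; 561 frames reaches minute 0, so 2 × 18 + 0 × 2 = 36 labels have been skipped so far.
Adding those back, label number 36525 + 36 = 36561 at 30 labels/s is 1218 s + 21 f = 0 h 20 min 18 s frame 21, i.e. 00:20:18;21.

00:20:18;21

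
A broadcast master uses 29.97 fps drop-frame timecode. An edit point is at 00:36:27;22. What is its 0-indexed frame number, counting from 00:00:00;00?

65566

Complete 10-minute blocks: 3, each 17982 frames → 53946.
Remaining 6 whole minutes in the current block: 1800 + 5 × 1798 = 10790 frames.
Within the current minute: 27 × 30 + 22 − 2 = 830 (labels ;00/;01 skipped at this minute). Total = 53946 + 10790 + 830 = 65566.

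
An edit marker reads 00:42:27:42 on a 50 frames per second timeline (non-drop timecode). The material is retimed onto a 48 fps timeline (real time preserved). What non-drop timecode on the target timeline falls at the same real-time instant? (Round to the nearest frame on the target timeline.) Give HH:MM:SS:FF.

Source frame index: (0×3600 + 42×60 + 27) × 50 + 42 = 127392.
Real time: 127392 / (50) = 63696/25 s.
Target frame: (63696/25) × (48) = 3057408/25 ≈ 122296.320 → 122296.
At 48 labels/s: frame 122296 → 00:42:27:40.

00:42:27:40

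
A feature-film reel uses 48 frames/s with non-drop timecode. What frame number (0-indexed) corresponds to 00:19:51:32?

frame 57200

Total seconds to the label: (0 × 3600 + 19 × 60 + 51) = 1191.
Frame index = 1191 × 48 + 32 = 57200.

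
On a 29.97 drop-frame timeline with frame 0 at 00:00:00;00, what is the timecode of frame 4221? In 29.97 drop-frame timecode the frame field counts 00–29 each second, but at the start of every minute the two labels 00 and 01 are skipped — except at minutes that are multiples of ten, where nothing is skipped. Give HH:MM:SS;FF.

Each 10-minute DF block holds 10 × 60 × 30 − 9 × 2 = 17982 frames. 4221 ÷ 17982 → 0 full blocks, remainder 4221.
Within the partial block the first minute is 1800 frames and each further minute 1798, so 2 further minute boundaries passed. Total skipped labels = 18 × 0 + 2 × 2 = 4.
Non-drop label index = 4221 + 4 = 4225; at 30 labels/s that is 00:02:20:25, i.e. DF 00:02:20;25.

00:02:20;25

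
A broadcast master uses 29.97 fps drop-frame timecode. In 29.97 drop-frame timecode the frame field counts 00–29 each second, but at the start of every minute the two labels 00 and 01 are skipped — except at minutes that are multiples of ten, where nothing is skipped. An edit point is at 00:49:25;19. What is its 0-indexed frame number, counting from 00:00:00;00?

88879

Complete 10-minute blocks: 4, each 17982 frames → 71928.
Remaining 9 whole minutes in the current block: 1800 + 8 × 1798 = 16184 frames.
Within the current minute: 25 × 30 + 19 − 2 = 767 (labels ;00/;01 skipped at this minute). Total = 71928 + 16184 + 767 = 88879.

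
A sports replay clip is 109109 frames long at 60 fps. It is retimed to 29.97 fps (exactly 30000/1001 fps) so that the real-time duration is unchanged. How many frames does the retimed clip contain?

Target frames = source frames × (target rate / source rate) = 109109 × (30000/1001)/(60) = 109109 × 500/1001 = 54500.

54500 frames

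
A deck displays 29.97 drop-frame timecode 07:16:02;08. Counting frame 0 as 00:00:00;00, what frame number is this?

784082

Complete 10-minute blocks: 43, each 17982 frames → 773226.
Remaining 6 whole minutes in the current block: 1800 + 5 × 1798 = 10790 frames.
Within the current minute: 2 × 30 + 8 − 2 = 66 (labels ;00/;01 skipped at this minute). Total = 773226 + 10790 + 66 = 784082.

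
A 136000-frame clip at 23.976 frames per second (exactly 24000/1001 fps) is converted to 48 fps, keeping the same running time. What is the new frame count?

272272 frames

Target frames = source frames × (target rate / source rate) = 136000 × (48)/(24000/1001) = 136000 × 1001/500 = 272272.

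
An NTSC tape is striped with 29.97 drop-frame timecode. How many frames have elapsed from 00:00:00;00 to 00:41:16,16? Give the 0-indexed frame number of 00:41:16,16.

74222

As if non-drop at 30 labels/s: (0 × 3600 + 41 × 60 + 16) × 30 + 16 = 74296.
Minute boundaries passed: 41; those not divisible by 10: 41 − 4 = 37; dropped labels = 2 × 37 = 74.
Actual frame index = 74296 − 74 = 74222.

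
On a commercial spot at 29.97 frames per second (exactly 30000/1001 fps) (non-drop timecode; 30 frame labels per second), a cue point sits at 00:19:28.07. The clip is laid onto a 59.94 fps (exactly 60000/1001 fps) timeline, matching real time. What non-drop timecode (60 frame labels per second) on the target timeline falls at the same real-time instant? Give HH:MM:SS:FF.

Source frame index: (0×3600 + 19×60 + 28) × 30 + 7 = 35047.
Real time: 35047 / (30000/1001) = 35082047/30000 s.
Target frame: (35082047/30000) × (60000/1001) = 70094.
At 60 labels/s: frame 70094 → 00:19:28:14.

00:19:28:14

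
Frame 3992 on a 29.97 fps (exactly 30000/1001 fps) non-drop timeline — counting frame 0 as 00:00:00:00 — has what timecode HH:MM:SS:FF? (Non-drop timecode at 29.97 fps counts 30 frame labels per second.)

3992 ÷ 30 = 133 full seconds, remainder 2 frames.
133 s = 0 h 2 min 13 s.
Timecode: 00:02:13:02.

00:02:13:02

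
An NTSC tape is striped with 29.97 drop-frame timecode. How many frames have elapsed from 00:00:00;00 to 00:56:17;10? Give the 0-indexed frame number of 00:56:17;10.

101218

As if non-drop at 30 labels/s: (0 × 3600 + 56 × 60 + 17) × 30 + 10 = 101320.
Minute boundaries passed: 56; those not divisible by 10: 56 − 5 = 51; dropped labels = 2 × 51 = 102.
Actual frame index = 101320 − 102 = 101218.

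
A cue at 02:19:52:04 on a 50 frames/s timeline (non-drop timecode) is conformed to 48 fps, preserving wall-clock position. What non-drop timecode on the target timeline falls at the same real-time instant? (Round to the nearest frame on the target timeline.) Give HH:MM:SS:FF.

Source frame index: (2×3600 + 19×60 + 52) × 50 + 4 = 419604.
Real time: 419604 / (50) = 209802/25 s.
Target frame: (209802/25) × (48) = 10070496/25 ≈ 402819.840 → 402820.
At 48 labels/s: frame 402820 → 02:19:52:04.

02:19:52:04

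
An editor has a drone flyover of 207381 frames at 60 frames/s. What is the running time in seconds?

3456.35 seconds

Running time = 207381 / (60) = 3456.35 s.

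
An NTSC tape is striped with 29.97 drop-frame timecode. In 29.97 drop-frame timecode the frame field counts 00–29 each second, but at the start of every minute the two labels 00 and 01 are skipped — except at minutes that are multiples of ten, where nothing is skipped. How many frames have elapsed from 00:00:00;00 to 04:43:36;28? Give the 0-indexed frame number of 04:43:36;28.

As if non-drop at 30 labels/s: (4 × 3600 + 43 × 60 + 36) × 30 + 28 = 510508.
Minute boundaries passed: 283; those not divisible by 10: 283 − 28 = 255; dropped labels = 2 × 255 = 510.
Actual frame index = 510508 − 510 = 509998.

509998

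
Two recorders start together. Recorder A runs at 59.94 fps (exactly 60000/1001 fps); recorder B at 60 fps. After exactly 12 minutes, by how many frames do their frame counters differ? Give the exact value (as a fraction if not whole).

43200/1001 frames

12 min = 720 s.
A emits 60000/1001 × 720 = 43200000/1001 frames; B emits 60 × 720 = 43200.
Difference = 43200/1001 frames (≈ 43.1568); B is ahead of A.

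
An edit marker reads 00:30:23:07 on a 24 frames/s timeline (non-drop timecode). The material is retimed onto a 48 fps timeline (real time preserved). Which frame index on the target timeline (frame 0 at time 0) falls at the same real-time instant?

frame 87518

Source frame index: (0×3600 + 30×60 + 23) × 24 + 7 = 43759.
Real time: 43759 / (24) = 43759/24 s.
Target frame: (43759/24) × (48) = 87518.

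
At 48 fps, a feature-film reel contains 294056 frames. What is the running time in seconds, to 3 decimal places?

6126.167 seconds

Running time = 294056 × 1/48 = 36757/6 s ≈ 6126.167 s.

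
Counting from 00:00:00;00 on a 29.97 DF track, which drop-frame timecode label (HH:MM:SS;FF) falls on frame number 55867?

00:31:04;03

Ten DF minutes hold 17982 frames, so frame 55867 lies in block 3 (frames 53946–71927) with 1921 frames into that block.
The block's first minute is 1800 frames and the rest 1798 each; 1921 frames reaches minute 1, so 3 × 18 + 1 × 2 = 56 labels have been skipped so far.
Adding those back, label number 55867 + 56 = 55923 at 30 labels/s is 1864 s + 3 f = 0 h 31 min 4 s frame 3, i.e. 00:31:04;03.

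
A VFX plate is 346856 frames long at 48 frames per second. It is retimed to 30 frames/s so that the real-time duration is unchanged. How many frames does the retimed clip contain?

216785 frames

Target frames = source frames × (target rate / source rate) = 346856 × (30)/(48) = 346856 × 5/8 = 216785.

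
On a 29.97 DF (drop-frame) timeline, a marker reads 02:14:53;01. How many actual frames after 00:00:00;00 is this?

242549

Complete 10-minute blocks: 13, each 17982 frames → 233766.
Remaining 4 whole minutes in the current block: 1800 + 3 × 1798 = 7194 frames.
Within the current minute: 53 × 30 + 1 − 2 = 1589 (labels ;00/;01 skipped at this minute). Total = 233766 + 7194 + 1589 = 242549.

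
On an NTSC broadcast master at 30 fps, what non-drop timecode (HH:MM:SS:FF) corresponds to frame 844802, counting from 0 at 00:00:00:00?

07:49:20:02

844802 ÷ 30 = 28160 full seconds, remainder 2 frames.
28160 s = 7 h 49 min 20 s.
Timecode: 07:49:20:02.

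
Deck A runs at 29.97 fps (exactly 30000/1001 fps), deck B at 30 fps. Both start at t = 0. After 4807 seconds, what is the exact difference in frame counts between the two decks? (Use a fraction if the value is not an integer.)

13110/91 frames

A emits 30000/1001 × 4807 = 13110000/91 frames; B emits 30 × 4807 = 144210.
Difference = 13110/91 frames (≈ 144.0659); B is ahead of A.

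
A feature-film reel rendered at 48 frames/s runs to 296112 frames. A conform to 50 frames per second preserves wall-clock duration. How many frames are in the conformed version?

Target frames = source frames × (target rate / source rate) = 296112 × (50)/(48) = 296112 × 25/24 = 308450.

308450 frames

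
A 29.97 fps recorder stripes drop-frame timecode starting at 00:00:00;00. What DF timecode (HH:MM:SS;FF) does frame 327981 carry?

Ten DF minutes hold 17982 frames, so frame 327981 lies in block 18 (frames 323676–341657) with 4305 frames into that block.
The block's first minute is 1800 frames and the rest 1798 each; 4305 frames reaches minute 2, so 18 × 18 + 2 × 2 = 328 labels have been skipped so far.
Adding those back, label number 327981 + 328 = 328309 at 30 labels/s is 10943 s + 19 f = 3 h 2 min 23 s frame 19, i.e. 03:02:23;19.

03:02:23;19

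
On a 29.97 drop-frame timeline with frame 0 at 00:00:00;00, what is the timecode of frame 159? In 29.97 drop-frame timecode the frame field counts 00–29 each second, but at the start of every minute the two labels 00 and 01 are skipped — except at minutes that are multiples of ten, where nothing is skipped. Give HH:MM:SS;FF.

Ten DF minutes hold 17982 frames, so frame 159 lies in block 0 (frames 0–17981) with 159 frames into that block.
The block's first minute is 1800 frames and the rest 1798 each; 159 frames reaches minute 0, so 0 × 18 + 0 × 2 = 0 labels have been skipped so far.
Adding those back, label number 159 + 0 = 159 at 30 labels/s is 5 s + 9 f = 0 h 0 min 5 s frame 9, i.e. 00:00:05;09.

00:00:05;09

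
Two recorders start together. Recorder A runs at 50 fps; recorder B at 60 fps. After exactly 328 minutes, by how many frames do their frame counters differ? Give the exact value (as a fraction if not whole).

328 min = 19680 s.
A emits 50 × 19680 = 984000 frames; B emits 60 × 19680 = 1180800.
Difference = 196800 frames; B is ahead of A.

196800 frames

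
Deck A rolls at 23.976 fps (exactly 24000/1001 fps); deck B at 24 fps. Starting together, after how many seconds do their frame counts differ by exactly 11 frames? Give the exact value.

11011/24 seconds

The gap grows by |24 − 24000/1001| = 24/1001 frames per second.
Time for a 11-frame gap: 11 ÷ (24/1001) = 11011/24 s.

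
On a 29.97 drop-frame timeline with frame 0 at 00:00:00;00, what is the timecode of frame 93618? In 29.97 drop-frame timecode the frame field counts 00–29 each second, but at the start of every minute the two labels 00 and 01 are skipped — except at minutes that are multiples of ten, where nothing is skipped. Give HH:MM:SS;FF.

00:52:03;22

Ten DF minutes hold 17982 frames, so frame 93618 lies in block 5 (frames 89910–107891) with 3708 frames into that block.
The block's first minute is 1800 frames and the rest 1798 each; 3708 frames reaches minute 2, so 5 × 18 + 2 × 2 = 94 labels have been skipped so far.
Adding those back, label number 93618 + 94 = 93712 at 30 labels/s is 3123 s + 22 f = 0 h 52 min 3 s frame 22, i.e. 00:52:03;22.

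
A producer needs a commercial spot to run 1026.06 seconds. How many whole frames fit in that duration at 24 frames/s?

24625 frames

Frames = 1026.06 × 24 = 615636/25 ≈ 24625.4400.
Complete frames: 24625.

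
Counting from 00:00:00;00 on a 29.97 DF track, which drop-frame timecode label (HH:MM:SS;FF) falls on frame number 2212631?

Ten DF minutes hold 17982 frames, so frame 2212631 lies in block 123 (frames 2211786–2229767) with 845 frames into that block.
The block's first minute is 1800 frames and the rest 1798 each; 845 frames reaches minute 0, so 123 × 18 + 0 × 2 = 2214 labels have been skipped so far.
Adding those back, label number 2212631 + 2214 = 2214845 at 30 labels/s is 73828 s + 5 f = 20 h 30 min 28 s frame 5, i.e. 20:30:28;05.

20:30:28;05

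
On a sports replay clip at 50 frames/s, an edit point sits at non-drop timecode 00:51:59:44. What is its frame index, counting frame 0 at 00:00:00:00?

Total seconds to the label: (0 × 3600 + 51 × 60 + 59) = 3119.
Frame index = 3119 × 50 + 44 = 155994.

frame 155994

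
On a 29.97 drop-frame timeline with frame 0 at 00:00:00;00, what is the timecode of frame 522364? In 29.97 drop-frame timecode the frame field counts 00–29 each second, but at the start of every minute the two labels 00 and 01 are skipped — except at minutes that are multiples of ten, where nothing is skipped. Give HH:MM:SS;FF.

Each 10-minute DF block holds 10 × 60 × 30 − 9 × 2 = 17982 frames. 522364 ÷ 17982 → 29 full blocks, remainder 886.
Within the partial block the first minute is 1800 frames and each further minute 1798, so 0 further minute boundaries passed. Total skipped labels = 18 × 29 + 2 × 0 = 522.
Non-drop label index = 522364 + 522 = 522886; at 30 labels/s that is 04:50:29:16, i.e. DF 04:50:29;16.

04:50:29;16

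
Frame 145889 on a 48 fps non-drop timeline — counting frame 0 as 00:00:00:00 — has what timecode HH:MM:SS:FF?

00:50:39:17

145889 ÷ 48 = 3039 full seconds, remainder 17 frames.
3039 s = 0 h 50 min 39 s.
Timecode: 00:50:39:17.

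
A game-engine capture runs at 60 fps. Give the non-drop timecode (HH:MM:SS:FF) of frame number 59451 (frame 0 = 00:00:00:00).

59451 ÷ 60 = 990 full seconds, remainder 51 frames.
990 s = 0 h 16 min 30 s.
Timecode: 00:16:30:51.

00:16:30:51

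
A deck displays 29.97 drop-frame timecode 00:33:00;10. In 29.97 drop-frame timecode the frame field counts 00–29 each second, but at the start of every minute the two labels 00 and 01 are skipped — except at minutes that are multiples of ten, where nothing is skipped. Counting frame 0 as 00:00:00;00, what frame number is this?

As if non-drop at 30 labels/s: (0 × 3600 + 33 × 60 + 0) × 30 + 10 = 59410.
Minute boundaries passed: 33; those not divisible by 10: 33 − 3 = 30; dropped labels = 2 × 30 = 60.
Actual frame index = 59410 − 60 = 59350.

59350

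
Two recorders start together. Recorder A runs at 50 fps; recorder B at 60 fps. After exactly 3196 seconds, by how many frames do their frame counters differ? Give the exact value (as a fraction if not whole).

A emits 50 × 3196 = 159800 frames; B emits 60 × 3196 = 191760.
Difference = 31960 frames; B is ahead of A.

31960 frames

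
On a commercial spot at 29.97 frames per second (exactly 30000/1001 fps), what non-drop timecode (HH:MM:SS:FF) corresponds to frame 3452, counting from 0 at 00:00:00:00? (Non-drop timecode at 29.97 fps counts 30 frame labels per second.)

3452 ÷ 30 = 115 full seconds, remainder 2 frames.
115 s = 0 h 1 min 55 s.
Timecode: 00:01:55:02.

00:01:55:02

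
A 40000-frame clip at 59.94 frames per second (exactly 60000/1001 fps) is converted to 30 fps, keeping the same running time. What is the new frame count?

20020 frames

Target frames = source frames × (target rate / source rate) = 40000 × (30)/(60000/1001) = 40000 × 1001/2000 = 20020.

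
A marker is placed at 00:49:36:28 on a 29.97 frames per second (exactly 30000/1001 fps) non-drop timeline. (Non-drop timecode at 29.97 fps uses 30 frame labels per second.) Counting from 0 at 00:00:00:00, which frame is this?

Total seconds to the label: (0 × 3600 + 49 × 60 + 36) = 2976.
Frame index = 2976 × 30 + 28 = 89308.

frame 89308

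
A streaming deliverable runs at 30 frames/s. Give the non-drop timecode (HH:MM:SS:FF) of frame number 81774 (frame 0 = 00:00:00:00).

81774 ÷ 30 = 2725 full seconds, remainder 24 frames.
2725 s = 0 h 45 min 25 s.
Timecode: 00:45:25:24.

00:45:25:24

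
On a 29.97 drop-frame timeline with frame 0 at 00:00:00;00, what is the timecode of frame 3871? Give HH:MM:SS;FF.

00:02:09;05

Each 10-minute DF block holds 10 × 60 × 30 − 9 × 2 = 17982 frames. 3871 ÷ 17982 → 0 full blocks, remainder 3871.
Within the partial block the first minute is 1800 frames and each further minute 1798, so 2 further minute boundaries passed. Total skipped labels = 18 × 0 + 2 × 2 = 4.
Non-drop label index = 3871 + 4 = 3875; at 30 labels/s that is 00:02:09:05, i.e. DF 00:02:09;05.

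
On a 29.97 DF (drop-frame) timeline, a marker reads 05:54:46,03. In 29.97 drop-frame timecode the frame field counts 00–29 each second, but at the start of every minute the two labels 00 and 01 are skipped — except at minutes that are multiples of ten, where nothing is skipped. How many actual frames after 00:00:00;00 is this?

Complete 10-minute blocks: 35, each 17982 frames → 629370.
Remaining 4 whole minutes in the current block: 1800 + 3 × 1798 = 7194 frames.
Within the current minute: 46 × 30 + 3 − 2 = 1381 (labels ;00/;01 skipped at this minute). Total = 629370 + 7194 + 1381 = 637945.

637945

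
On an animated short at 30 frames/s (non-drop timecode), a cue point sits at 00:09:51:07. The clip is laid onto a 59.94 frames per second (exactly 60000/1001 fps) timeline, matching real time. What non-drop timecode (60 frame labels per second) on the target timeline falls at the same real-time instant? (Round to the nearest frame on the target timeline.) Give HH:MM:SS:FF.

Source frame index: (0×3600 + 9×60 + 51) × 30 + 7 = 17737.
Real time: 17737 / (30) = 17737/30 s.
Target frame: (17737/30) × (60000/1001) = 35474000/1001 ≈ 35438.561 → 35439.
At 60 labels/s: frame 35439 → 00:09:50:39.

00:09:50:39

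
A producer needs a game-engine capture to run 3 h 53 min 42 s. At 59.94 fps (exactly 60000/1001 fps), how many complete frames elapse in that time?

840479 frames

3 h 53 min 42 s = 14022 s.
Frames = 14022 × 60000/1001 = 841320000/1001 ≈ 840479.5205.
Complete frames: 840479.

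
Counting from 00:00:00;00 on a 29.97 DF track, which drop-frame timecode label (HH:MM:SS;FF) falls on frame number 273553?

02:32:07;17

Ten DF minutes hold 17982 frames, so frame 273553 lies in block 15 (frames 269730–287711) with 3823 frames into that block.
The block's first minute is 1800 frames and the rest 1798 each; 3823 frames reaches minute 2, so 15 × 18 + 2 × 2 = 274 labels have been skipped so far.
Adding those back, label number 273553 + 274 = 273827 at 30 labels/s is 9127 s + 17 f = 2 h 32 min 7 s frame 17, i.e. 02:32:07;17.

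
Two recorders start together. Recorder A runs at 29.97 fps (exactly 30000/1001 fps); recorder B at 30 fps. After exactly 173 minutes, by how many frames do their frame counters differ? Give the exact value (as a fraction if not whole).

311400/1001 frames

173 min = 10380 s.
A emits 30000/1001 × 10380 = 311400000/1001 frames; B emits 30 × 10380 = 311400.
Difference = 311400/1001 frames (≈ 311.0889); B is ahead of A.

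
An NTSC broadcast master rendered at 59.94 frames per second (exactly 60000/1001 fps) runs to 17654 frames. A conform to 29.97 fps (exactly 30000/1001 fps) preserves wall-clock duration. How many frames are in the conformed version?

8827 frames

Target frames = source frames × (target rate / source rate) = 17654 × (30000/1001)/(60000/1001) = 17654 × 1/2 = 8827.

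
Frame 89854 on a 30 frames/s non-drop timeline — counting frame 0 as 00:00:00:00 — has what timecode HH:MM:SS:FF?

00:49:55:04

89854 ÷ 30 = 2995 full seconds, remainder 4 frames.
2995 s = 0 h 49 min 55 s.
Timecode: 00:49:55:04.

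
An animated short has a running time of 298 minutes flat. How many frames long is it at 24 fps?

298 min = 17880 s.
Frames = 17880 × 24 = 429120.

429120 frames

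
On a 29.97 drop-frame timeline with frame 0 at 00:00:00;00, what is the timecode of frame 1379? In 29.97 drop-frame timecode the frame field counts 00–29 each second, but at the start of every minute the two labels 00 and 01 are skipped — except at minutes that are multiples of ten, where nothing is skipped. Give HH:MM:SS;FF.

00:00:45;29

Each 10-minute DF block holds 10 × 60 × 30 − 9 × 2 = 17982 frames. 1379 ÷ 17982 → 0 full blocks, remainder 1379.
Within the partial block the first minute is 1800 frames and each further minute 1798, so 0 further minute boundaries passed. Total skipped labels = 18 × 0 + 2 × 0 = 0.
Non-drop label index = 1379 + 0 = 1379; at 30 labels/s that is 00:00:45:29, i.e. DF 00:00:45;29.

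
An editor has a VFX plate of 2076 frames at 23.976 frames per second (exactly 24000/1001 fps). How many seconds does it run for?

86.5865 seconds

Running time = 2076 / (24000/1001) = 86.5865 s.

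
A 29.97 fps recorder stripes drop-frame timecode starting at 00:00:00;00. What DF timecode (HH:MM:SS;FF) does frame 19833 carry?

00:11:01;23

Each 10-minute DF block holds 10 × 60 × 30 − 9 × 2 = 17982 frames. 19833 ÷ 17982 → 1 full block, remainder 1851.
Within the partial block the first minute is 1800 frames and each further minute 1798, so 1 further minute boundary passed. Total skipped labels = 18 × 1 + 2 × 1 = 20.
Non-drop label index = 19833 + 20 = 19853; at 30 labels/s that is 00:11:01:23, i.e. DF 00:11:01;23.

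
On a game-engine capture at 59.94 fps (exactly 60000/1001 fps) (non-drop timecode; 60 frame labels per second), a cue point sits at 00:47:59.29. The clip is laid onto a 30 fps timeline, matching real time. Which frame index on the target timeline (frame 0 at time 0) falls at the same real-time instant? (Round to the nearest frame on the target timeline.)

Source frame index: (0×3600 + 47×60 + 59) × 60 + 29 = 172769.
Real time: 172769 / (60000/1001) = 172941769/60000 s.
Target frame: (172941769/60000) × (30) = 172941769/2000 ≈ 86470.885 → 86471.

frame 86471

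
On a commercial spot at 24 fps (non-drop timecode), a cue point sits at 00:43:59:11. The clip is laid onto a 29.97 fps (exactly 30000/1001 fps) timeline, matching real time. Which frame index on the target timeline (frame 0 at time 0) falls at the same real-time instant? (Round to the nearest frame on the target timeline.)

Source frame index: (0×3600 + 43×60 + 59) × 24 + 11 = 63347.
Real time: 63347 / (24) = 63347/24 s.
Target frame: (63347/24) × (30000/1001) = 79183750/1001 ≈ 79104.645 → 79105.

frame 79105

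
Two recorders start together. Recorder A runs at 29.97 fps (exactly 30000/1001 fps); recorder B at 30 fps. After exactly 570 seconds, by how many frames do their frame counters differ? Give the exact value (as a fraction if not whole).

17100/1001 frames

A emits 30000/1001 × 570 = 17100000/1001 frames; B emits 30 × 570 = 17100.
Difference = 17100/1001 frames (≈ 17.0829); B is ahead of A.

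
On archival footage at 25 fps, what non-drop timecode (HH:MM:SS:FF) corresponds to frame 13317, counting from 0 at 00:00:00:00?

00:08:52:17

13317 ÷ 25 = 532 full seconds, remainder 17 frames.
532 s = 0 h 8 min 52 s.
Timecode: 00:08:52:17.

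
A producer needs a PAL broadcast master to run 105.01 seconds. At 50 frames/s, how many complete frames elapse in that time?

Frames = 105.01 × 50 = 10501/2 ≈ 5250.5000.
Complete frames: 5250.

5250 frames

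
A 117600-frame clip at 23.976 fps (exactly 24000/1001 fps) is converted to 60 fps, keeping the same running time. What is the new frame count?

Target frames = source frames × (target rate / source rate) = 117600 × (60)/(24000/1001) = 117600 × 1001/400 = 294294.

294294 frames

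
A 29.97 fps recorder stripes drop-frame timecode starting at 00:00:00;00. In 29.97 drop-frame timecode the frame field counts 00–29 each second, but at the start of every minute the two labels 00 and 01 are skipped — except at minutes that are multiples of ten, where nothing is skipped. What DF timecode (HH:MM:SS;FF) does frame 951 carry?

Ten DF minutes hold 17982 frames, so frame 951 lies in block 0 (frames 0–17981) with 951 frames into that block.
The block's first minute is 1800 frames and the rest 1798 each; 951 frames reaches minute 0, so 0 × 18 + 0 × 2 = 0 labels have been skipped so far.
Adding those back, label number 951 + 0 = 951 at 30 labels/s is 31 s + 21 f = 0 h 0 min 31 s frame 21, i.e. 00:00:31;21.

00:00:31;21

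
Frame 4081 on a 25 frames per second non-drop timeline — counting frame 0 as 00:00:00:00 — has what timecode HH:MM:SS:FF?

4081 ÷ 25 = 163 full seconds, remainder 6 frames.
163 s = 0 h 2 min 43 s.
Timecode: 00:02:43:06.

00:02:43:06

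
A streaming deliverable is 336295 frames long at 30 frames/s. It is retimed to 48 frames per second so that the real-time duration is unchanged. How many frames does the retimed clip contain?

538072 frames

Target frames = source frames × (target rate / source rate) = 336295 × (48)/(30) = 336295 × 8/5 = 538072.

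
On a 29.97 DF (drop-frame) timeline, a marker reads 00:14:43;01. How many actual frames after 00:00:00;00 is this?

Complete 10-minute blocks: 1, each 17982 frames → 17982.
Remaining 4 whole minutes in the current block: 1800 + 3 × 1798 = 7194 frames.
Within the current minute: 43 × 30 + 1 − 2 = 1289 (labels ;00/;01 skipped at this minute). Total = 17982 + 7194 + 1289 = 26465.

26465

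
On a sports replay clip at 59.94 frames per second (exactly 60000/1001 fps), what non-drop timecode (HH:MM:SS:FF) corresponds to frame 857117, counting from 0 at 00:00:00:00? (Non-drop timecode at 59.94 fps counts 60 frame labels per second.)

03:58:05:17

857117 ÷ 60 = 14285 full seconds, remainder 17 frames.
14285 s = 3 h 58 min 5 s.
Timecode: 03:58:05:17.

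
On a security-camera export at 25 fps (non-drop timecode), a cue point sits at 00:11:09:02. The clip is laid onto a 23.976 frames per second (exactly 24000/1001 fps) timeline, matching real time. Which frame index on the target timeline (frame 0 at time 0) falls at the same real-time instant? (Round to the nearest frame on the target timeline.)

Source frame index: (0×3600 + 11×60 + 9) × 25 + 2 = 16727.
Real time: 16727 / (25) = 16727/25 s.
Target frame: (16727/25) × (24000/1001) = 16057920/1001 ≈ 16041.878 → 16042.

frame 16042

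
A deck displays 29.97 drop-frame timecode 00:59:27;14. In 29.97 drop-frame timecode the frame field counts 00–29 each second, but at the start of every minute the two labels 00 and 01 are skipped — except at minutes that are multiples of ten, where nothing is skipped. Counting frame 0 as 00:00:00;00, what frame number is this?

106916

Complete 10-minute blocks: 5, each 17982 frames → 89910.
Remaining 9 whole minutes in the current block: 1800 + 8 × 1798 = 16184 frames.
Within the current minute: 27 × 30 + 14 − 2 = 822 (labels ;00/;01 skipped at this minute). Total = 89910 + 16184 + 822 = 106916.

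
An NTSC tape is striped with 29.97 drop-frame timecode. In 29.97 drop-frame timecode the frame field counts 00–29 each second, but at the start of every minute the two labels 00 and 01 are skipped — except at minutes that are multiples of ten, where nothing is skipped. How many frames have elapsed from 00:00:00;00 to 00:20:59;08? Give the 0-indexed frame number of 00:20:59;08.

Complete 10-minute blocks: 2, each 17982 frames → 35964.
Remaining 0 whole minutes in the current block: 0 frames.
Within the current minute: 59 × 30 + 8 = 1778. Total = 35964 + 0 + 1778 = 37742.

37742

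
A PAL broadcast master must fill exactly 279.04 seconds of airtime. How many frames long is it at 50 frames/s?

Frames = 279.04 × 50 = 13952.

13952 frames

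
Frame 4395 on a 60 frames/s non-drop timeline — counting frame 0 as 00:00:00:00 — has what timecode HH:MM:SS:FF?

00:01:13:15

4395 ÷ 60 = 73 full seconds, remainder 15 frames.
73 s = 0 h 1 min 13 s.
Timecode: 00:01:13:15.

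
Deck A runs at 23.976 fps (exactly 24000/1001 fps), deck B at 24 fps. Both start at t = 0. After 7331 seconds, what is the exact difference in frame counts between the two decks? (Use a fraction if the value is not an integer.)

A emits 24000/1001 × 7331 = 175944000/1001 frames; B emits 24 × 7331 = 175944.
Difference = 175944/1001 frames (≈ 175.7682); B is ahead of A.

175944/1001 frames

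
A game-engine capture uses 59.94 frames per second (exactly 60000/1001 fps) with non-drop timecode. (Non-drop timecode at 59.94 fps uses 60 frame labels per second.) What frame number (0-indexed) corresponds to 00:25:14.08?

Total seconds to the label: (0 × 3600 + 25 × 60 + 14) = 1514.
Frame index = 1514 × 60 + 8 = 90848.

frame 90848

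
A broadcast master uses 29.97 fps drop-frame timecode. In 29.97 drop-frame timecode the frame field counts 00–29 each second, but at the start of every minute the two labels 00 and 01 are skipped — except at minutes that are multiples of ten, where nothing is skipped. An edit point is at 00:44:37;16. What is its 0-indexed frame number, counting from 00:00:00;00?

Complete 10-minute blocks: 4, each 17982 frames → 71928.
Remaining 4 whole minutes in the current block: 1800 + 3 × 1798 = 7194 frames.
Within the current minute: 37 × 30 + 16 − 2 = 1124 (labels ;00/;01 skipped at this minute). Total = 71928 + 7194 + 1124 = 80246.

80246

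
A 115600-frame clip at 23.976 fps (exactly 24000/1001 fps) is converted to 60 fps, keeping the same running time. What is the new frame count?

289289 frames

Target frames = source frames × (target rate / source rate) = 115600 × (60)/(24000/1001) = 115600 × 1001/400 = 289289.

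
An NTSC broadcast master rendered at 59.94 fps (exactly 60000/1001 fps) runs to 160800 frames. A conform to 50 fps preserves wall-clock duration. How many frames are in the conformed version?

Target frames = source frames × (target rate / source rate) = 160800 × (50)/(60000/1001) = 160800 × 1001/1200 = 134134.

134134 frames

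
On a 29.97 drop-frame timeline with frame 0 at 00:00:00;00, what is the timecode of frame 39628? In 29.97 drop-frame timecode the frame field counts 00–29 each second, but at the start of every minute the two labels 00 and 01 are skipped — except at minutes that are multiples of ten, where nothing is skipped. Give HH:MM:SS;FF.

00:22:02;08

Each 10-minute DF block holds 10 × 60 × 30 − 9 × 2 = 17982 frames. 39628 ÷ 17982 → 2 full blocks, remainder 3664.
Within the partial block the first minute is 1800 frames and each further minute 1798, so 2 further minute boundaries passed. Total skipped labels = 18 × 2 + 2 × 2 = 40.
Non-drop label index = 39628 + 40 = 39668; at 30 labels/s that is 00:22:02:08, i.e. DF 00:22:02;08.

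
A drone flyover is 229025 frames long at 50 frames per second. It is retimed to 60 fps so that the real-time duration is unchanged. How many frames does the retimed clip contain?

Target frames = source frames × (target rate / source rate) = 229025 × (60)/(50) = 229025 × 6/5 = 274830.

274830 frames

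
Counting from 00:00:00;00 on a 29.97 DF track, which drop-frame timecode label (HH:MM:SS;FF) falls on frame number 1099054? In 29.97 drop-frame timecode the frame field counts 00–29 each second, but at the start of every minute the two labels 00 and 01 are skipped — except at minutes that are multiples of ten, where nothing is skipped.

Ten DF minutes hold 17982 frames, so frame 1099054 lies in block 61 (frames 1096902–1114883) with 2152 frames into that block.
The block's first minute is 1800 frames and the rest 1798 each; 2152 frames reaches minute 1, so 61 × 18 + 1 × 2 = 1100 labels have been skipped so far.
Adding those back, label number 1099054 + 1100 = 1100154 at 30 labels/s is 36671 s + 24 f = 10 h 11 min 11 s frame 24, i.e. 10:11:11;24.

10:11:11;24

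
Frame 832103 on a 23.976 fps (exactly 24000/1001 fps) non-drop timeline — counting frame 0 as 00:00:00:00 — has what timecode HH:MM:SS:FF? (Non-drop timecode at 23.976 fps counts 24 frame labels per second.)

832103 ÷ 24 = 34670 full seconds, remainder 23 frames.
34670 s = 9 h 37 min 50 s.
Timecode: 09:37:50:23.

09:37:50:23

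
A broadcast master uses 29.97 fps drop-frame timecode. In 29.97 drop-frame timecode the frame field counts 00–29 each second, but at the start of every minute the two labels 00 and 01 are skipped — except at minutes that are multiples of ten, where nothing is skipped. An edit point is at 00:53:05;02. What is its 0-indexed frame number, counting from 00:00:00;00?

95456

As if non-drop at 30 labels/s: (0 × 3600 + 53 × 60 + 5) × 30 + 2 = 95552.
Minute boundaries passed: 53; those not divisible by 10: 53 − 5 = 48; dropped labels = 2 × 48 = 96.
Actual frame index = 95552 − 96 = 95456.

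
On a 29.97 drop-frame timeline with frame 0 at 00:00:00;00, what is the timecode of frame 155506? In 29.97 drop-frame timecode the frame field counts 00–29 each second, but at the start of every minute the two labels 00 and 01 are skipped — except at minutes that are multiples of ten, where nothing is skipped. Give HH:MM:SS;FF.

Each 10-minute DF block holds 10 × 60 × 30 − 9 × 2 = 17982 frames. 155506 ÷ 17982 → 8 full blocks, remainder 11650.
Within the partial block the first minute is 1800 frames and each further minute 1798, so 6 further minute boundaries passed. Total skipped labels = 18 × 8 + 2 × 6 = 156.
Non-drop label index = 155506 + 156 = 155662; at 30 labels/s that is 01:26:28:22, i.e. DF 01:26:28;22.

01:26:28;22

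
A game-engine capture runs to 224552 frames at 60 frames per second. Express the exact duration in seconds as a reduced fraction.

56138/15 seconds

Running time = 224552 ÷ (60) = 224552 × 1/60 = 56138/15 s.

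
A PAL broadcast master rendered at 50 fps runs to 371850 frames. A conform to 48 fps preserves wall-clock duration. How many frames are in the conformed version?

356976 frames

Target frames = source frames × (target rate / source rate) = 371850 × (48)/(50) = 371850 × 24/25 = 356976.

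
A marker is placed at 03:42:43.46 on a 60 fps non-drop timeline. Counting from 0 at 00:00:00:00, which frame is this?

Total seconds to the label: (3 × 3600 + 42 × 60 + 43) = 13363.
Frame index = 13363 × 60 + 46 = 801826.

801826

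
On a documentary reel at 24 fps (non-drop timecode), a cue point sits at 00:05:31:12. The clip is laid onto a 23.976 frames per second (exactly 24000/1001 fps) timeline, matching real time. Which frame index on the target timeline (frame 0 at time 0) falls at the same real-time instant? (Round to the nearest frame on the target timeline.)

frame 7948

Source frame index: (0×3600 + 5×60 + 31) × 24 + 12 = 7956.
Real time: 7956 / (24) = 663/2 s.
Target frame: (663/2) × (24000/1001) = 612000/77 ≈ 7948.052 → 7948.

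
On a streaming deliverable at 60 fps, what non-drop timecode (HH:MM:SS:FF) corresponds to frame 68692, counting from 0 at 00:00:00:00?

00:19:04:52

68692 ÷ 60 = 1144 full seconds, remainder 52 frames.
1144 s = 0 h 19 min 4 s.
Timecode: 00:19:04:52.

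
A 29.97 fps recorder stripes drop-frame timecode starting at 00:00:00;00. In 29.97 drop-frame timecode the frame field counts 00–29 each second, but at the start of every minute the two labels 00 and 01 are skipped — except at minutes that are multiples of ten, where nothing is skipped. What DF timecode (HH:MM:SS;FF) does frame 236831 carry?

02:11:42;07

Ten DF minutes hold 17982 frames, so frame 236831 lies in block 13 (frames 233766–251747) with 3065 frames into that block.
The block's first minute is 1800 frames and the rest 1798 each; 3065 frames reaches minute 1, so 13 × 18 + 1 × 2 = 236 labels have been skipped so far.
Adding those back, label number 236831 + 236 = 237067 at 30 labels/s is 7902 s + 7 f = 2 h 11 min 42 s frame 7, i.e. 02:11:42;07.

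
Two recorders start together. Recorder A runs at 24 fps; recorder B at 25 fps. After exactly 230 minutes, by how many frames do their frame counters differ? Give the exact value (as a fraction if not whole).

230 min = 13800 s.
A emits 24 × 13800 = 331200 frames; B emits 25 × 13800 = 345000.
Difference = 13800 frames; B is ahead of A.

13800 frames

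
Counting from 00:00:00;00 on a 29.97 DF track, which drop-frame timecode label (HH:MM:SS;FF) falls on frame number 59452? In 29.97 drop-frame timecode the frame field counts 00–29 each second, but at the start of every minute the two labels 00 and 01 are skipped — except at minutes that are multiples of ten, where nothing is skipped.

Ten DF minutes hold 17982 frames, so frame 59452 lies in block 3 (frames 53946–71927) with 5506 frames into that block.
The block's first minute is 1800 frames and the rest 1798 each; 5506 frames reaches minute 3, so 3 × 18 + 3 × 2 = 60 labels have been skipped so far.
Adding those back, label number 59452 + 60 = 59512 at 30 labels/s is 1983 s + 22 f = 0 h 33 min 3 s frame 22, i.e. 00:33:03;22.

00:33:03;22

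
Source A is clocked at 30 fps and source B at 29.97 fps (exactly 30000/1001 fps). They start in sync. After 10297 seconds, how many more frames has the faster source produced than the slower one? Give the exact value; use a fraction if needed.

44130/143 frames

A emits 30 × 10297 = 308910 frames; B emits 30000/1001 × 10297 = 44130000/143.
Difference = 44130/143 frames (≈ 308.6014); B is behind A.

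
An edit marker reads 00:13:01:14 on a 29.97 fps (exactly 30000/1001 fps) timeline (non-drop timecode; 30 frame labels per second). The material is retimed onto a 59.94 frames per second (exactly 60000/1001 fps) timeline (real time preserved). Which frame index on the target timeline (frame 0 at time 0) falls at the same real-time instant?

frame 46888

Source frame index: (0×3600 + 13×60 + 1) × 30 + 14 = 23444.
Real time: 23444 / (30000/1001) = 5866861/7500 s.
Target frame: (5866861/7500) × (60000/1001) = 46888.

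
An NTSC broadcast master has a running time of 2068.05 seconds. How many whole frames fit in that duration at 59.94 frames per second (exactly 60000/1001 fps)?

Frames = 2068.05 × 60000/1001 = 124083000/1001 ≈ 123959.0410.
Complete frames: 123959.

123959 frames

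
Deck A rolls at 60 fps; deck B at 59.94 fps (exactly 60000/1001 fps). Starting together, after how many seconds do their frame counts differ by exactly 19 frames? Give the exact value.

19019/60 seconds

The gap grows by |60000/1001 − 60| = 60/1001 frames per second.
Time for a 19-frame gap: 19 ÷ (60/1001) = 19019/60 s.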